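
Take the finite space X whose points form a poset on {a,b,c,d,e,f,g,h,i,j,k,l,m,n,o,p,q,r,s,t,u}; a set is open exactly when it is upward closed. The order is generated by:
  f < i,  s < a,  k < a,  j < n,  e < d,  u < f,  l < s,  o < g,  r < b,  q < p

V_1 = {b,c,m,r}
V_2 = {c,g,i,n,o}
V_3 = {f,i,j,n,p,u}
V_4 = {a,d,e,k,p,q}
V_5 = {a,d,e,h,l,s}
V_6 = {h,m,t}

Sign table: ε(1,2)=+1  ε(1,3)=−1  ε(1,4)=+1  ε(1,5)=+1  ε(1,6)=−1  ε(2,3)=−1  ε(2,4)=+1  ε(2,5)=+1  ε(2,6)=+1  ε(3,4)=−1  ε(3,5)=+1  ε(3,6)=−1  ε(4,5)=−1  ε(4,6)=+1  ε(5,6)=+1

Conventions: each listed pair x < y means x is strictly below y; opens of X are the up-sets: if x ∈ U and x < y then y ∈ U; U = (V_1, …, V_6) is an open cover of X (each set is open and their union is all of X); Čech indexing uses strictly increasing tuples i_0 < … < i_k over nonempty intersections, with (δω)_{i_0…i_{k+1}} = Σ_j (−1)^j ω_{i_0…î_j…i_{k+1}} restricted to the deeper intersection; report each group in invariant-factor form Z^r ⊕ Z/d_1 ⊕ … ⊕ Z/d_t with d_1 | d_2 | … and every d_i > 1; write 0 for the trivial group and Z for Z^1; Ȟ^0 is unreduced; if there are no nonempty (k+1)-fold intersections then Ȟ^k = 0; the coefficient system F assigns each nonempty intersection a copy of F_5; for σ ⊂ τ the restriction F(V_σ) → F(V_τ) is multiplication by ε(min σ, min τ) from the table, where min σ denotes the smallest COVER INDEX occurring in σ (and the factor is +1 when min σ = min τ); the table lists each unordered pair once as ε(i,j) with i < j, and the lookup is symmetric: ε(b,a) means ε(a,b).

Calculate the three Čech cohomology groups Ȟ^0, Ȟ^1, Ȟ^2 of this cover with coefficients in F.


nonempty overlaps:
  V12={c} V16={m} V23={i,n} V34={p} V45={a,d,e} V56={h}
C dims 6,6; δ0: rk_F5 5
degree 0: 6−5−0 = 1 → Ȟ^0 ≅ Z/5
degree 1: 6−0−5 = 1 → Ȟ^1 ≅ Z/5
degree 2: 0−0−0 = 0 → Ȟ^2 ≅ 0

Ȟ^0(U;F) ≅ Z/5, Ȟ^1(U;F) ≅ Z/5 and Ȟ^2(U;F) ≅ 0


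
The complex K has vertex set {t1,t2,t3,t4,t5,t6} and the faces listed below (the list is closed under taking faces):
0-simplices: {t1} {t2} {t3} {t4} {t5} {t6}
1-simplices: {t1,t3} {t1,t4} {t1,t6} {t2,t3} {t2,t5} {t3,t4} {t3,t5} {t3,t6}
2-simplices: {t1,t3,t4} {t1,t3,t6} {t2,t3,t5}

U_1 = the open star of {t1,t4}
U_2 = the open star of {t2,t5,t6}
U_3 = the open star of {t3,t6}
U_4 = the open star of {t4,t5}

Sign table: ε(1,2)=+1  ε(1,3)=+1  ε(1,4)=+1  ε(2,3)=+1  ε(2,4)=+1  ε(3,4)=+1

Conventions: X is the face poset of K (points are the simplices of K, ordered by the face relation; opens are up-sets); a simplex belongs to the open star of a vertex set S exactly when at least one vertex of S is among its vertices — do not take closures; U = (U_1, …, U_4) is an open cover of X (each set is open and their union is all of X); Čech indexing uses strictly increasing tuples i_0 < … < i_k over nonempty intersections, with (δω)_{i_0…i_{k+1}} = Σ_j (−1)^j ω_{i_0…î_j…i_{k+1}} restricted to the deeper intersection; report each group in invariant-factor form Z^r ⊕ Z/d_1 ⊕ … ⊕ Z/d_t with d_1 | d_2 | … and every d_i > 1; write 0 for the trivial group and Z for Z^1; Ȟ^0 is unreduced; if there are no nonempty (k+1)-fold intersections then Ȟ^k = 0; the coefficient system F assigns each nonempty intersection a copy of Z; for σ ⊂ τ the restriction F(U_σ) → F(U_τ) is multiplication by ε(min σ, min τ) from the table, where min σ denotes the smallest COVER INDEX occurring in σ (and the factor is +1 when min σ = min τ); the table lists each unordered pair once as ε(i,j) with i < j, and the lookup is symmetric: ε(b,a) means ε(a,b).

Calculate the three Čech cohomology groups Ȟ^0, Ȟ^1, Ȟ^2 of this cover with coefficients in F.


nerve of the cover:
  U1={{t1},{t4},{t1,t3},{t1,t4},{t1,t6},{t3,t4},{t1,t3,t4},{t1,t3,t6}} U2={{t2},{t5},{t6},{t1,t6},{t2,t3},{t2,t5},{t3,t5},{t3,t6},{t1,t3,t6},{t2,t3,t5}} U3={{t3},{t6},{t1,t3},{t1,t6},{t2,t3},{t3,t4},{t3,t5},{t3,t6},{t1,t3,t4},{t1,t3,t6},{t2,t3,t5}} U4={{t4},{t5},{t1,t4},{t2,t5},{t3,t4},{t3,t5},{t1,t3,t4},{t2,t3,t5}}
  U12={{t1,t6},{t1,t3,t6}} U13={{t1,t3},{t1,t6},{t3,t4},{t1,t3,t4},{t1,t3,t6}} U14={{t4},{t1,t4},{t3,t4},{t1,t3,t4}} U23={{t6},{t1,t6},{t2,t3},{t3,t5},{t3,t6},{t1,t3,t6},{t2,t3,t5}} U24={{t5},{t2,t5},{t3,t5},{t2,t3,t5}} U34={{t3,t4},{t3,t5},{t1,t3,t4},{t2,t3,t5}}
  U123={{t1,t6},{t1,t3,t6}} U134={{t3,t4},{t1,t3,t4}} U234={{t3,t5},{t2,t3,t5}}
C dims 4,6,3; δ0: rk 3, SNF 1^3; δ1: rk 3, SNF 1^3
Ȟ^0 = (4 − 3) − 0 = 1, so Ȟ^0 ≅ Z
Ȟ^1 = (6 − 3) − 3 = 0, so Ȟ^1 ≅ 0
Ȟ^2 = (3 − 0) − 3 = 0, so Ȟ^2 ≅ 0

Ȟ^0 ≅ Z; Ȟ^1 ≅ 0; Ȟ^2 ≅ 0


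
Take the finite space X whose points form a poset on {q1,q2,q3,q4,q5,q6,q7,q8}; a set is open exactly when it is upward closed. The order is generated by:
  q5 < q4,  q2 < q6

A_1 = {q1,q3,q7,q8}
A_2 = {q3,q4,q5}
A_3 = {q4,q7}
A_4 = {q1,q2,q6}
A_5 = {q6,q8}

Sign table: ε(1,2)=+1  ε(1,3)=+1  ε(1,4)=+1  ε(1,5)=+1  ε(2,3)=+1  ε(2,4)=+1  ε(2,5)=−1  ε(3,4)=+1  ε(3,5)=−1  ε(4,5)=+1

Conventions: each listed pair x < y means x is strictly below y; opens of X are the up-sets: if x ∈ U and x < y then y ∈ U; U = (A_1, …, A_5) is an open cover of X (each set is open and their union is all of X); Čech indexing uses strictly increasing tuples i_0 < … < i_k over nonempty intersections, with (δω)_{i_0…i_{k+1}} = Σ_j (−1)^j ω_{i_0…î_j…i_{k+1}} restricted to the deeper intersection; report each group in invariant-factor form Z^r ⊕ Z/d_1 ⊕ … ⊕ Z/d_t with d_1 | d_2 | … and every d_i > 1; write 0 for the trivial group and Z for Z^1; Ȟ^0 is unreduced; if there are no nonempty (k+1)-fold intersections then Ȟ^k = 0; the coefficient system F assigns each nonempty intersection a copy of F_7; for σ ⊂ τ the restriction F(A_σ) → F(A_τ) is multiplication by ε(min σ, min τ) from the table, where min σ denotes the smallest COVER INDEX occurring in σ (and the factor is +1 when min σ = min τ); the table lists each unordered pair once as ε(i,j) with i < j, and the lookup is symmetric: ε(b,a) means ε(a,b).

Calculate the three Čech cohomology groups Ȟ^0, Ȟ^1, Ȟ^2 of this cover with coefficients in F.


Ȟ^0 = Z/7, Ȟ^1 = Z/7 ⊕ Z/7 and Ȟ^2 = 0

nonempty overlaps:
  A12={q3} A13={q7} A14={q1} A15={q8} A23={q4} A45={q6}
C dims 5,6; δ0: rk_F7 4
degree 0: 5−4−0 = 1 → Ȟ^0 ≅ Z/7
degree 1: 6−0−4 = 2 → Ȟ^1 ≅ Z/7 ⊕ Z/7
degree 2: 0−0−0 = 0 → Ȟ^2 ≅ 0


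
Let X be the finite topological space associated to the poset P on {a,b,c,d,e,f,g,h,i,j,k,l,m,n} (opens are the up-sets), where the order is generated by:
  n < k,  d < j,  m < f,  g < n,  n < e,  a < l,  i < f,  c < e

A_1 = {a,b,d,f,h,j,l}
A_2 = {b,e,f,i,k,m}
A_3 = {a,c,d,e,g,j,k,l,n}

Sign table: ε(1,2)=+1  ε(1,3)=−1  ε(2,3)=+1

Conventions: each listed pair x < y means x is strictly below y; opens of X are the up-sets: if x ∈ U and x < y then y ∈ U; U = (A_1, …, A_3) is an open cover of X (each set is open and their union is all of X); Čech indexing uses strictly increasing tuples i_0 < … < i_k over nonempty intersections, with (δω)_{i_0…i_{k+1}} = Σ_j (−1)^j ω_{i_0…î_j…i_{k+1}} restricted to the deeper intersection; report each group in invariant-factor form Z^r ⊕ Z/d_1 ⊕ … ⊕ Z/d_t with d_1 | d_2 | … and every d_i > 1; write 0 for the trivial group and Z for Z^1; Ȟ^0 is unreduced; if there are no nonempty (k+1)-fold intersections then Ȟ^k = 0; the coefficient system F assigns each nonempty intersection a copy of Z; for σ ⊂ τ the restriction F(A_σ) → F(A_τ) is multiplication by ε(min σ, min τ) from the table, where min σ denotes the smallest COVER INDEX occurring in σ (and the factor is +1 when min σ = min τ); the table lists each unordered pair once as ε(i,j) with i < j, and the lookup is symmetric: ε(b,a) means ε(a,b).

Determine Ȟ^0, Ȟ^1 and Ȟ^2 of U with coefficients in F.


Ȟ^0 = 0, Ȟ^1 = Z/2 and Ȟ^2 = 0

nerve simplices:
  A12={b,f} A13={a,d,j,l} A23={e,k}
C dims 3,3; δ0: rk 3, SNF 1^2·2
degree 0: 3−3−0 = 0 → Ȟ^0 ≅ 0
degree 1: 3−0−3 = 0 plus torsion [2] → Ȟ^1 ≅ Z/2
degree 2: 0−0−0 = 0 → Ȟ^2 ≅ 0


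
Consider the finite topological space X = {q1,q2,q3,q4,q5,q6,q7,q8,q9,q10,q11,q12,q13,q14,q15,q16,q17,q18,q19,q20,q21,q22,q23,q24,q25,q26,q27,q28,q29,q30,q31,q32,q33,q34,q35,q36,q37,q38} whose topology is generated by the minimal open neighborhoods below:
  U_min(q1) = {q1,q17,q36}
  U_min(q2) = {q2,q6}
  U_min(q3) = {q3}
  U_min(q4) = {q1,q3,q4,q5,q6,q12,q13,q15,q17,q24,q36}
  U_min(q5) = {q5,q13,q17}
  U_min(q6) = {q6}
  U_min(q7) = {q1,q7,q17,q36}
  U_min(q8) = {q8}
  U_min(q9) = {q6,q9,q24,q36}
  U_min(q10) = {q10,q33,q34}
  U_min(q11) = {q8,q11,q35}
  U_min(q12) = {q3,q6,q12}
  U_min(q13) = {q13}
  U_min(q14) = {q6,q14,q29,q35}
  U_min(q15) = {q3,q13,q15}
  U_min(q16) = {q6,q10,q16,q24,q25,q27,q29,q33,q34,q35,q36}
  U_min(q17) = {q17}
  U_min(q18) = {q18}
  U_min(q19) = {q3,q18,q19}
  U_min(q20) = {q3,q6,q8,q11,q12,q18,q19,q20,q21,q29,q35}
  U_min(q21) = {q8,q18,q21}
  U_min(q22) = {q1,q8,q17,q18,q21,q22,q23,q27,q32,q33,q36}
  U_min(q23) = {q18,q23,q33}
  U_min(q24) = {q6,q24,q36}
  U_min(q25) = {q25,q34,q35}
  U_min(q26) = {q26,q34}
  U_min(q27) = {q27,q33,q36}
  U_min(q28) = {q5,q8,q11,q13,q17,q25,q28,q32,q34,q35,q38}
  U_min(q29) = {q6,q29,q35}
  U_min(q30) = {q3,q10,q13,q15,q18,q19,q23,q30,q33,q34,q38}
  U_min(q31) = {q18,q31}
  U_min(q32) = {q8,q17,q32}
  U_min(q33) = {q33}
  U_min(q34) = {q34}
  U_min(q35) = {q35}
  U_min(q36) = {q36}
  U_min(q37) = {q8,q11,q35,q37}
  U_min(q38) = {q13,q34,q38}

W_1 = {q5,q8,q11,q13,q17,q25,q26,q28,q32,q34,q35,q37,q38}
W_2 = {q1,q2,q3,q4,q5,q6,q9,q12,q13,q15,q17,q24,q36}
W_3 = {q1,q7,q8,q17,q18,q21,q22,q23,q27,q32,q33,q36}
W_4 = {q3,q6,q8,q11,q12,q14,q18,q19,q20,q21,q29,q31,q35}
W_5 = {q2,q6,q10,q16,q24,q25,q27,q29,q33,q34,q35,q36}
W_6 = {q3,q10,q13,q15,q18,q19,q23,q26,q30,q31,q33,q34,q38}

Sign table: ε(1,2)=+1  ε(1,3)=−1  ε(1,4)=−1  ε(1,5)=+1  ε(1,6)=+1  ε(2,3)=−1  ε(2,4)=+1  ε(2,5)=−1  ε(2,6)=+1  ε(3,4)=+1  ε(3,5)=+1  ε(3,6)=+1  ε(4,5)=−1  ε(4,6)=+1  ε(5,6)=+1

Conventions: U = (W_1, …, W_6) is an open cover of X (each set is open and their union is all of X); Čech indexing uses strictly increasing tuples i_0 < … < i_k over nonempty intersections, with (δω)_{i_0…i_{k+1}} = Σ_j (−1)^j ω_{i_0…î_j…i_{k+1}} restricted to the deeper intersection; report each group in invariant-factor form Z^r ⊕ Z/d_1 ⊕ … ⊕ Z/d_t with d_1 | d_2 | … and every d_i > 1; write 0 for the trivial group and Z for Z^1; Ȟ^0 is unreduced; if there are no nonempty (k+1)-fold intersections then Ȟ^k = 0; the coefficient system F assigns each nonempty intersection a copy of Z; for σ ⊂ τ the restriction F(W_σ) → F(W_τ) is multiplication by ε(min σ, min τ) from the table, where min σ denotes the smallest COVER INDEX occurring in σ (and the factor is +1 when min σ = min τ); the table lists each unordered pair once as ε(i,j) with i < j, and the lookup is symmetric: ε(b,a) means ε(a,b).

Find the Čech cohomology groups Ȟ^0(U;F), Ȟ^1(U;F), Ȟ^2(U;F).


Ȟ^0 ≅ 0,  Ȟ^1 ≅ Z/2,  Ȟ^2 ≅ Z

nerve simplices:
  W12={q5,q13,q17} W13={q8,q17,q32} W14={q8,q11,q35} W15={q25,q34,q35} W16={q13,q26,q34,q38} W23={q1,q17,q36} W24={q3,q6,q12} W25={q2,q6,q24,q36} W26={q3,q13,q15} W34={q8,q18,q21} W35={q27,q33,q36} W36={q18,q23,q33} W45={q6,q29,q35} W46={q3,q18,q19,q31} W56={q10,q33,q34}
  W123={q17} W126={q13} W134={q8} W145={q35} W156={q34} W235={q36} W245={q6} W246={q3} W346={q18} W356={q33}
C dims 6,15,10; δ0: rk 6, SNF 1^5·2; δ1: rk 9, SNF 1^9
degree 0: 6−6−0 = 0 → Ȟ^0 ≅ 0
degree 1: 15−9−6 = 0 plus torsion [2] → Ȟ^1 ≅ Z/2
degree 2: 10−0−9 = 1 → Ȟ^2 ≅ Z


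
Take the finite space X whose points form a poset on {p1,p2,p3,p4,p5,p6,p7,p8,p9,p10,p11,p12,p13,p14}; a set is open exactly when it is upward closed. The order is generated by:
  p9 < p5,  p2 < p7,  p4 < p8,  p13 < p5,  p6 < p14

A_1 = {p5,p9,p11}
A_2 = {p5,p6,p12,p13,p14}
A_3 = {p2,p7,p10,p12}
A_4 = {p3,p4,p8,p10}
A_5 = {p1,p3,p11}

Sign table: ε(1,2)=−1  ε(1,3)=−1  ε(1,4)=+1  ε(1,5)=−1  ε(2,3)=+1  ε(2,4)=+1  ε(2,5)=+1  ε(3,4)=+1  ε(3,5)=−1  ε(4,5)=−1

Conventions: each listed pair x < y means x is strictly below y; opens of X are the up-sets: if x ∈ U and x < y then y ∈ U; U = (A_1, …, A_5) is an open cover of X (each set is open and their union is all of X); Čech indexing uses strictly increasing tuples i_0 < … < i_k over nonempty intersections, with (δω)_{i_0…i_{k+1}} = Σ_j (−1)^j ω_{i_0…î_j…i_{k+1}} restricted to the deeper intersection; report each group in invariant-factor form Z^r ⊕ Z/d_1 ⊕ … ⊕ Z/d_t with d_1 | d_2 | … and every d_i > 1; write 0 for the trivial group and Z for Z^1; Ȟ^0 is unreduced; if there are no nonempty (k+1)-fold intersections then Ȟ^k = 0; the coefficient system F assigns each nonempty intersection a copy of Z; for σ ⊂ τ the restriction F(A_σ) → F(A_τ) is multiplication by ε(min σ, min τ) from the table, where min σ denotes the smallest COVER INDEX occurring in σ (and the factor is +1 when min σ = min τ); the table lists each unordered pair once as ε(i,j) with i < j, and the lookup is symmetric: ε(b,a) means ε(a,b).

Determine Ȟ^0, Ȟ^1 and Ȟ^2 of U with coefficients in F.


nonempty intersections:
  A12={p5} A15={p11} A23={p12} A34={p10} A45={p3}
C dims 5,5; δ0: rk 5, SNF 1^4·2
Ȟ^0: (5−5)−0=0 ⇒ 0
Ȟ^1: (5−0)−5=0 plus torsion [2] ⇒ Z/2
Ȟ^2: (0−0)−0=0 ⇒ 0

Ȟ^0(U;F) ≅ 0; Ȟ^1(U;F) ≅ Z/2; Ȟ^2(U;F) ≅ 0


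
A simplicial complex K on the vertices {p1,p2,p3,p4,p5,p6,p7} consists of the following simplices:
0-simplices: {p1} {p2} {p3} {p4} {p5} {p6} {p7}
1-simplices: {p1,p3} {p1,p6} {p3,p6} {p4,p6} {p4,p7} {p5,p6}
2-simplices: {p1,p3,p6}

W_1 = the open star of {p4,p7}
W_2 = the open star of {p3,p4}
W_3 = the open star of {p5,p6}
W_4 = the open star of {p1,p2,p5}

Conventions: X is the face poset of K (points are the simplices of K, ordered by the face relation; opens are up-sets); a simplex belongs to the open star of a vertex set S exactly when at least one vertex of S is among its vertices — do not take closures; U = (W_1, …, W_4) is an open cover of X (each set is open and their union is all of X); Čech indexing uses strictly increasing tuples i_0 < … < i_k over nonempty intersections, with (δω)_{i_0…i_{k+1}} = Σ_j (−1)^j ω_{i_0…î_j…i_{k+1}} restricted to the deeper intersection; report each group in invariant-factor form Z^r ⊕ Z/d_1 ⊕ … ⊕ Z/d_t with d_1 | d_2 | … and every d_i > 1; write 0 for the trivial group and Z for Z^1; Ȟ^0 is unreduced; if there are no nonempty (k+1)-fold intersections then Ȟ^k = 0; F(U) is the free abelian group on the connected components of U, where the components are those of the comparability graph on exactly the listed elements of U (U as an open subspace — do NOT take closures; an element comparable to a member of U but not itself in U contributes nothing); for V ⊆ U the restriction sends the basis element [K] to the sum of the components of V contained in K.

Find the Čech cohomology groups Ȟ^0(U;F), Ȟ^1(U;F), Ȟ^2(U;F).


nerve of the cover:
  W1={{p4},{p7},{p4,p6},{p4,p7}} W2={{p3},{p4},{p1,p3},{p3,p6},{p4,p6},{p4,p7},{p1,p3,p6}} W3={{p5},{p6},{p1,p6},{p3,p6},{p4,p6},{p5,p6},{p1,p3,p6}} W4={{p1},{p2},{p5},{p1,p3},{p1,p6},{p5,p6},{p1,p3,p6}}
  W12={{p4},{p4,p6},{p4,p7}} W13={{p4,p6}} W23={{p3,p6},{p4,p6},{p1,p3,p6}} W24={{p1,p3},{p1,p3,p6}} W34={{p5},{p1,p6},{p5,p6},{p1,p3,p6}}
  W123={{p4,p6}} W234={{p1,p3,p6}}
components per intersection:
  W1: {{p4},{p7},{p4,p6},{p4,p7}}
  W2: {{p3},{p1,p3},{p3,p6},{p1,p3,p6}} {{p4},{p4,p6},{p4,p7}}
  W3: {{p5},{p6},{p1,p6},{p3,p6},{p4,p6},{p5,p6},{p1,p3,p6}}
  W4: {{p1},{p1,p3},{p1,p6},{p1,p3,p6}} {{p2}} {{p5},{p5,p6}}
  W12: {{p4},{p4,p6},{p4,p7}}
  W13: {{p4,p6}}
  W23: {{p3,p6},{p1,p3,p6}} {{p4,p6}}
  W24: {{p1,p3},{p1,p3,p6}}
  W34: {{p5},{p5,p6}} {{p1,p6},{p1,p3,p6}}
  W123: {{p4,p6}}
  W234: {{p1,p3,p6}}
C dims 7,7,2; δ0: rk 5, SNF 1^5; δ1: rk 2, SNF 1^2
Ȟ^0 = (7 − 5) − 0 = 2, so Ȟ^0 ≅ Z^2
Ȟ^1 = (7 − 2) − 5 = 0, so Ȟ^1 ≅ 0
Ȟ^2 = (2 − 0) − 2 = 0, so Ȟ^2 ≅ 0

Ȟ^0 ≅ Z^2, Ȟ^1 ≅ 0 and Ȟ^2 ≅ 0


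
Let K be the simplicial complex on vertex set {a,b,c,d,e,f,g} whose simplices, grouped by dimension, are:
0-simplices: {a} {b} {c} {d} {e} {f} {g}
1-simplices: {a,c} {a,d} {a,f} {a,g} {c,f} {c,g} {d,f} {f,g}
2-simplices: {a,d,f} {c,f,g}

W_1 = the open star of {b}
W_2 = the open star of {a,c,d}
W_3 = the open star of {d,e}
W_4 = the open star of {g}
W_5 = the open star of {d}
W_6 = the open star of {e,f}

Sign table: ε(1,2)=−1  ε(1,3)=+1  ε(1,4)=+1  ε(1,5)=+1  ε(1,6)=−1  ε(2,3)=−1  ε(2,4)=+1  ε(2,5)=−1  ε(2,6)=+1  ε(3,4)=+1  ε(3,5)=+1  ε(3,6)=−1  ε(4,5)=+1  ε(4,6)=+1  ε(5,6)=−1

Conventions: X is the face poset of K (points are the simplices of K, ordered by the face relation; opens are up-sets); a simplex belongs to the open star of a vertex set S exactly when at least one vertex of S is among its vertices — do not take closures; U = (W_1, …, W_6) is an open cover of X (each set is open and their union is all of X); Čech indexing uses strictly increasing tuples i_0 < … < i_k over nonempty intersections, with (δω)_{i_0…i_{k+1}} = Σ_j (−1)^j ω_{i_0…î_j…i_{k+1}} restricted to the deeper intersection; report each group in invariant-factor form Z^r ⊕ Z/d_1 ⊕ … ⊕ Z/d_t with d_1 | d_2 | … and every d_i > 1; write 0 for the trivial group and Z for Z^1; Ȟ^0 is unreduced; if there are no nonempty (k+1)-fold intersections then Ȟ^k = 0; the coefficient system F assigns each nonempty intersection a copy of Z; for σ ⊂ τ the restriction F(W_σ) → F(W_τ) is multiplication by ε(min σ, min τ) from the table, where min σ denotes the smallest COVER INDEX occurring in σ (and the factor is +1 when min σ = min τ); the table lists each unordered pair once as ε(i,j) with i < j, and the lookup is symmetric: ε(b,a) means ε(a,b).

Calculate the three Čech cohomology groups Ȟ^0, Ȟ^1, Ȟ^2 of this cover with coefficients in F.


Ȟ^0 ≅ Z^2, Ȟ^1 ≅ 0, Ȟ^2 ≅ 0

intersection data:
  W1={{b}} W2={{a},{c},{d},{a,c},{a,d},{a,f},{a,g},{c,f},{c,g},{d,f},{a,d,f},{c,f,g}} W3={{d},{e},{a,d},{d,f},{a,d,f}} W4={{g},{a,g},{c,g},{f,g},{c,f,g}} W5={{d},{a,d},{d,f},{a,d,f}} W6={{e},{f},{a,f},{c,f},{d,f},{f,g},{a,d,f},{c,f,g}}
  W23={{d},{a,d},{d,f},{a,d,f}} W24={{a,g},{c,g},{c,f,g}} W25={{d},{a,d},{d,f},{a,d,f}} W26={{a,f},{c,f},{d,f},{a,d,f},{c,f,g}} W35={{d},{a,d},{d,f},{a,d,f}} W36={{e},{d,f},{a,d,f}} W46={{f,g},{c,f,g}} W56={{d,f},{a,d,f}}
  W235={{d},{a,d},{d,f},{a,d,f}} W236={{d,f},{a,d,f}} W246={{c,f,g}} W256={{d,f},{a,d,f}} W356={{d,f},{a,d,f}}
  W2356={{d,f},{a,d,f}}
C dims 6,8,5,1; δ0: rk 4, SNF 1^4; δ1: rk 4, SNF 1^4; δ2: rk 1, SNF 1^1
Ȟ^0 = (6 − 4) − 0 = 2, so Ȟ^0 ≅ Z^2
Ȟ^1 = (8 − 4) − 4 = 0, so Ȟ^1 ≅ 0
Ȟ^2 = (5 − 1) − 4 = 0, so Ȟ^2 ≅ 0


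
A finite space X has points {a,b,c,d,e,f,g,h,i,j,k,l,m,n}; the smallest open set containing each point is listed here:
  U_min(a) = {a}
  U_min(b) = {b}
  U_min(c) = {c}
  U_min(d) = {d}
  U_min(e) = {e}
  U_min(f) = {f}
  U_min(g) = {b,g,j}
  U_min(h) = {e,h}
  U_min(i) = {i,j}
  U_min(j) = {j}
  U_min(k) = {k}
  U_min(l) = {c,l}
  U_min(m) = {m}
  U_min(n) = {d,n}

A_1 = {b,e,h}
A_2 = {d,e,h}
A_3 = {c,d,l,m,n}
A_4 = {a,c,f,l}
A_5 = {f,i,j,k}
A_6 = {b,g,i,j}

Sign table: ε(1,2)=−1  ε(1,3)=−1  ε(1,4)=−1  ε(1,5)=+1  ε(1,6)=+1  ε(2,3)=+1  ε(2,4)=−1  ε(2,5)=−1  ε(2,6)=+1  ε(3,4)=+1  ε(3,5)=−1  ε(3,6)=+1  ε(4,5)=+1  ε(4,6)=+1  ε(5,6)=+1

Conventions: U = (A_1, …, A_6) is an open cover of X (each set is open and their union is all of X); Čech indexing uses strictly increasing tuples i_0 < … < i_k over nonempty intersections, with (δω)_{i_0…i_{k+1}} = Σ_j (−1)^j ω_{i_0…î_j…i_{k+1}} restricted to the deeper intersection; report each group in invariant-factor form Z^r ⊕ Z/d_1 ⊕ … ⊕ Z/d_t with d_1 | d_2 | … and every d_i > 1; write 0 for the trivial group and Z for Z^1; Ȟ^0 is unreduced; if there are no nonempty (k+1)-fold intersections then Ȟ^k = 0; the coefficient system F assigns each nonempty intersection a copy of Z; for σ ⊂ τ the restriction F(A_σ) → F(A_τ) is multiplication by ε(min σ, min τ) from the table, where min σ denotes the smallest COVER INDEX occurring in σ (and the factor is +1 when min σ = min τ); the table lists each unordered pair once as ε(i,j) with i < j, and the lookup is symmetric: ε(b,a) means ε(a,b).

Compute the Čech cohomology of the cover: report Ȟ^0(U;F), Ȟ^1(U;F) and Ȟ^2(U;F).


cover nerve:
  A12={e,h} A16={b} A23={d} A34={c,l} A45={f} A56={i,j}
C dims 6,6; δ0: rk 6, SNF 1^5·2
Ȟ^0: (6−6)−0=0 ⇒ 0
Ȟ^1: (6−0)−6=0 plus torsion [2] ⇒ Z/2
Ȟ^2: (0−0)−0=0 ⇒ 0

Ȟ^0 = 0; Ȟ^1 = Z/2; Ȟ^2 = 0


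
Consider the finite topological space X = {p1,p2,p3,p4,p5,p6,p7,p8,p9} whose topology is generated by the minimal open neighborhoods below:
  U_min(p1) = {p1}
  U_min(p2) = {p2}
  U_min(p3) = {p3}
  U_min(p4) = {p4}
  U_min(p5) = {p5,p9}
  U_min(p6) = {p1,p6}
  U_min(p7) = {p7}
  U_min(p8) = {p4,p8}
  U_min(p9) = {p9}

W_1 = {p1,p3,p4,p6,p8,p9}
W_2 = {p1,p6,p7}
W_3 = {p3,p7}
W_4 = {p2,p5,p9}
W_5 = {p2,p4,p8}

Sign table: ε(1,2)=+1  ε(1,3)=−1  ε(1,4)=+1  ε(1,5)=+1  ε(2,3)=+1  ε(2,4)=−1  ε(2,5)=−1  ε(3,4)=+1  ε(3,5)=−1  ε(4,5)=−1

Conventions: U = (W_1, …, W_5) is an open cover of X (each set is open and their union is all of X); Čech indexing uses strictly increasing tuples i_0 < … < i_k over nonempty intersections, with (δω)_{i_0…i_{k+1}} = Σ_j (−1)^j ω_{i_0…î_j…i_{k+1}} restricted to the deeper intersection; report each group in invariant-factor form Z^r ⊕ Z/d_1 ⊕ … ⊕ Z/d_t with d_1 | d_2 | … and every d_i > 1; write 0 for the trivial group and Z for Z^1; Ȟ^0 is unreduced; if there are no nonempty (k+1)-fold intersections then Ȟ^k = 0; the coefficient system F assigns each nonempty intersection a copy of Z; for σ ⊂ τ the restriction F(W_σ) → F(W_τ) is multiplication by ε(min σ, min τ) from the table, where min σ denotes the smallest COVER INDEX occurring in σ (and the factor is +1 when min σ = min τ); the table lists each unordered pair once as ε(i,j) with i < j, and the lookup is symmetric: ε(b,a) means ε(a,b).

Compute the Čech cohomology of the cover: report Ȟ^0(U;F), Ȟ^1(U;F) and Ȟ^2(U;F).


nonempty overlaps:
  W12={p1,p6} W13={p3} W14={p9} W15={p4,p8} W23={p7} W45={p2}
C dims 5,6; δ0: rk 5, SNF 1^4·2
degree 0: 5−5−0 = 0 → Ȟ^0 ≅ 0
degree 1: 6−0−5 = 1 plus torsion [2] → Ȟ^1 ≅ Z ⊕ Z/2
degree 2: 0−0−0 = 0 → Ȟ^2 ≅ 0

Ȟ^0 ≅ 0, Ȟ^1 ≅ Z ⊕ Z/2, Ȟ^2 ≅ 0


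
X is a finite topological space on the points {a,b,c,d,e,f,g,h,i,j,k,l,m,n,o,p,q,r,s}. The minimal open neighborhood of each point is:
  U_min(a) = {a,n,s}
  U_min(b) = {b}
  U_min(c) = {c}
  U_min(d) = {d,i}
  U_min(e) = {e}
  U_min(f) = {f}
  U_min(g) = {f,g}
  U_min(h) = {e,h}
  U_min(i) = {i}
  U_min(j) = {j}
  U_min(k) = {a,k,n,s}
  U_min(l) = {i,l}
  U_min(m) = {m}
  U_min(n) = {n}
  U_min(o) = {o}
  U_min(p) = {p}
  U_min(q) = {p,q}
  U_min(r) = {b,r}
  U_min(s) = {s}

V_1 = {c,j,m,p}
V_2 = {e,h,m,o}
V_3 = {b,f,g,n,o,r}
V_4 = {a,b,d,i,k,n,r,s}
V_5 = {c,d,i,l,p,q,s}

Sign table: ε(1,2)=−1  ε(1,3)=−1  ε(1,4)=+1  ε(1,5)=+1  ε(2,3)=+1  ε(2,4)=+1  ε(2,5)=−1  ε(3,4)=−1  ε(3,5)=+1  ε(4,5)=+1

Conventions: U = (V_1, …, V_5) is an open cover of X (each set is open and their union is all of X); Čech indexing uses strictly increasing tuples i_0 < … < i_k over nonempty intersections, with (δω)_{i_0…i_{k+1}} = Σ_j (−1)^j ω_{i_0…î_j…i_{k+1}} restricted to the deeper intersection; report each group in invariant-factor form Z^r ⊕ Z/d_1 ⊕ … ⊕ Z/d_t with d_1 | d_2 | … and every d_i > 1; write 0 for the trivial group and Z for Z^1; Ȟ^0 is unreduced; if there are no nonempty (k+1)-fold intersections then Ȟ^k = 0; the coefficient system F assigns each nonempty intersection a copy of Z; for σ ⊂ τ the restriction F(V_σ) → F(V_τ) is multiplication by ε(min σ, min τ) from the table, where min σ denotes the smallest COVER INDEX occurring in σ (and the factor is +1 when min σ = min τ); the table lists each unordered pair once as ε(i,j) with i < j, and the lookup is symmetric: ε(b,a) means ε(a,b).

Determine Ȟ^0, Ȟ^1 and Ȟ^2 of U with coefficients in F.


Ȟ^0 ≅ Z; Ȟ^1 ≅ Z; Ȟ^2 ≅ 0

nonempty intersections:
  V12={m} V15={c,p} V23={o} V34={b,n,r} V45={d,i,s}
C dims 5,5; δ0: rk 4, SNF 1^4
Ȟ^0: (5−4)−0=1 ⇒ Z
Ȟ^1: (5−0)−4=1 ⇒ Z
Ȟ^2: (0−0)−0=0 ⇒ 0


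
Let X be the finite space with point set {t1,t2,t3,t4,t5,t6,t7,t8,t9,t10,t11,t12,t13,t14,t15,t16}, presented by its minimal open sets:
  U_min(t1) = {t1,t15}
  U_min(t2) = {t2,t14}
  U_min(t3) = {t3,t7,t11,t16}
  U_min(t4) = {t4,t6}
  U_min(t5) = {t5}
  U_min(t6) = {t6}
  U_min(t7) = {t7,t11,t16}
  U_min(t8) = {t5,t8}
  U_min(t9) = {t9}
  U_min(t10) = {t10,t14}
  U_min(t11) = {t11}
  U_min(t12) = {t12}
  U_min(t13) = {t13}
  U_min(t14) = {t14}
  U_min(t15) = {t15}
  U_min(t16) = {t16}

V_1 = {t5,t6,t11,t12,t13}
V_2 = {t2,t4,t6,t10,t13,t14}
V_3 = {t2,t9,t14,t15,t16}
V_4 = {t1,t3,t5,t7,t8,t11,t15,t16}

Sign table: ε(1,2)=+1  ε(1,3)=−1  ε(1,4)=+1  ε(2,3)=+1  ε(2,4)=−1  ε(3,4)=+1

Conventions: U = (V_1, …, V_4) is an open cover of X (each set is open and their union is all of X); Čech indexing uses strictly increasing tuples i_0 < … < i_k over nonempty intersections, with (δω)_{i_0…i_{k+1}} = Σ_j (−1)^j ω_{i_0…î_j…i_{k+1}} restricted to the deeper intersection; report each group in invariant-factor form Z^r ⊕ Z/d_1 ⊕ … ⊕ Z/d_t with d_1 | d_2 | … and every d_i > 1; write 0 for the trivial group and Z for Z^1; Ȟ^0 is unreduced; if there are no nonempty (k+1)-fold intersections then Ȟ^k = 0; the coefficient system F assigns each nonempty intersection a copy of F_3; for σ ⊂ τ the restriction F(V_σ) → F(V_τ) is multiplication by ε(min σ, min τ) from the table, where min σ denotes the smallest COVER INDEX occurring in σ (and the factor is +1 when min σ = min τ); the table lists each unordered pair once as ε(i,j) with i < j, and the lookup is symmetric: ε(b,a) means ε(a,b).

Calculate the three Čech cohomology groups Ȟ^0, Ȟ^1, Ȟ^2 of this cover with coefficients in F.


Ȟ^0 ≅ Z/3, Ȟ^1 ≅ Z/3 and Ȟ^2 ≅ 0

nerve of the cover:
  V12={t6,t13} V14={t5,t11} V23={t2,t14} V34={t15,t16}
C dims 4,4; δ0: rk_F3 3
Ȟ^0 = (4 − 3) − 0 = 1, so Ȟ^0 ≅ Z/3
Ȟ^1 = (4 − 0) − 3 = 1, so Ȟ^1 ≅ Z/3
Ȟ^2 = (0 − 0) − 0 = 0, so Ȟ^2 ≅ 0


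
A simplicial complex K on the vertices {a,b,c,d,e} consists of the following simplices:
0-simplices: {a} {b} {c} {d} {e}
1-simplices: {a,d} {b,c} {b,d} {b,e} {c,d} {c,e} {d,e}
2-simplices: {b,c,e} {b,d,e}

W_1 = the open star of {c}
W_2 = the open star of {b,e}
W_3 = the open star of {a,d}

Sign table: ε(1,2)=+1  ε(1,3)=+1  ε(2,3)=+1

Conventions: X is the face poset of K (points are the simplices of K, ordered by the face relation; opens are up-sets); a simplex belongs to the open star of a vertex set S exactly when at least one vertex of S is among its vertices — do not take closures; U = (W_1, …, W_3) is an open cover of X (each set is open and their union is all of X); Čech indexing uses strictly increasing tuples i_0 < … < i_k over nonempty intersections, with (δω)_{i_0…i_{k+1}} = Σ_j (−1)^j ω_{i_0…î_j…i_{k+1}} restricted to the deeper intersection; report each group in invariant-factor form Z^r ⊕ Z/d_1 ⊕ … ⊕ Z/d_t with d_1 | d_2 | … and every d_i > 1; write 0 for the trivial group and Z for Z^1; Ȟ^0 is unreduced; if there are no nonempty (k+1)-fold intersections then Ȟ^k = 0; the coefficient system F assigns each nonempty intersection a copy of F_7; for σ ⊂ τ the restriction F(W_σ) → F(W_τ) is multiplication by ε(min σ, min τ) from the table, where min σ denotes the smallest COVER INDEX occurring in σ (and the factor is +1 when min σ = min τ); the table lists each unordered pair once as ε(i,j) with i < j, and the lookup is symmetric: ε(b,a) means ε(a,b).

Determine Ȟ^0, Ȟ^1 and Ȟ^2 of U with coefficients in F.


nonempty overlaps:
  W1={{c},{b,c},{c,d},{c,e},{b,c,e}} W2={{b},{e},{b,c},{b,d},{b,e},{c,e},{d,e},{b,c,e},{b,d,e}} W3={{a},{d},{a,d},{b,d},{c,d},{d,e},{b,d,e}}
  W12={{b,c},{c,e},{b,c,e}} W13={{c,d}} W23={{b,d},{d,e},{b,d,e}}
C dims 3,3; δ0: rk_F7 2
degree 0: 3−2−0 = 1 → Ȟ^0 ≅ Z/7
degree 1: 3−0−2 = 1 → Ȟ^1 ≅ Z/7
degree 2: 0−0−0 = 0 → Ȟ^2 ≅ 0

Ȟ^0 ≅ Z/7,  Ȟ^1 ≅ Z/7,  Ȟ^2 ≅ 0


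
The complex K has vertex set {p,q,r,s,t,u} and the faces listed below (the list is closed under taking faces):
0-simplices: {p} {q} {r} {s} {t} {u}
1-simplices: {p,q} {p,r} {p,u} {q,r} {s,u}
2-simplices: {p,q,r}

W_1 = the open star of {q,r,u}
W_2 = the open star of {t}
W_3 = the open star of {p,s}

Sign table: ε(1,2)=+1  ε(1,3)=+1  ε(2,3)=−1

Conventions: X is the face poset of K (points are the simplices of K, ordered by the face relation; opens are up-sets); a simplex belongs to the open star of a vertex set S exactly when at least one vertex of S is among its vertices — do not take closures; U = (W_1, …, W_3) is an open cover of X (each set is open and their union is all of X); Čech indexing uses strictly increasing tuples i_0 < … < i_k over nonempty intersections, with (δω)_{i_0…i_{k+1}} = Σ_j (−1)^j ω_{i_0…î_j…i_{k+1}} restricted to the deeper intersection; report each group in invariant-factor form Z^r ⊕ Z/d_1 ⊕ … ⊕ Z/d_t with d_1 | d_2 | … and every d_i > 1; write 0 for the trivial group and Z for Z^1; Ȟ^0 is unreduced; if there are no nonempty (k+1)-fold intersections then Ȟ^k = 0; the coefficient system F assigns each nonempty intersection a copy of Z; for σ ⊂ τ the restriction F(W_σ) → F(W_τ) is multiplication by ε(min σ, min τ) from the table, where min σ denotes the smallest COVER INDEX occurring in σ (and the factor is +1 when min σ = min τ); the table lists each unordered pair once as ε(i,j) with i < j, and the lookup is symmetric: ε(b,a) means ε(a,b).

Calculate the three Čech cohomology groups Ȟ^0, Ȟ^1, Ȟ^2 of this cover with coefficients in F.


nerve of the cover:
  W1={{q},{r},{u},{p,q},{p,r},{p,u},{q,r},{s,u},{p,q,r}} W2={{t}} W3={{p},{s},{p,q},{p,r},{p,u},{s,u},{p,q,r}}
  W13={{p,q},{p,r},{p,u},{s,u},{p,q,r}}
C dims 3,1; δ0: rk 1, SNF 1^1
Ȟ^0 = (3 − 1) − 0 = 2, so Ȟ^0 ≅ Z^2
Ȟ^1 = (1 − 0) − 1 = 0, so Ȟ^1 ≅ 0
Ȟ^2 = (0 − 0) − 0 = 0, so Ȟ^2 ≅ 0

Ȟ^0 = Z^2,  Ȟ^1 = 0,  Ȟ^2 = 0


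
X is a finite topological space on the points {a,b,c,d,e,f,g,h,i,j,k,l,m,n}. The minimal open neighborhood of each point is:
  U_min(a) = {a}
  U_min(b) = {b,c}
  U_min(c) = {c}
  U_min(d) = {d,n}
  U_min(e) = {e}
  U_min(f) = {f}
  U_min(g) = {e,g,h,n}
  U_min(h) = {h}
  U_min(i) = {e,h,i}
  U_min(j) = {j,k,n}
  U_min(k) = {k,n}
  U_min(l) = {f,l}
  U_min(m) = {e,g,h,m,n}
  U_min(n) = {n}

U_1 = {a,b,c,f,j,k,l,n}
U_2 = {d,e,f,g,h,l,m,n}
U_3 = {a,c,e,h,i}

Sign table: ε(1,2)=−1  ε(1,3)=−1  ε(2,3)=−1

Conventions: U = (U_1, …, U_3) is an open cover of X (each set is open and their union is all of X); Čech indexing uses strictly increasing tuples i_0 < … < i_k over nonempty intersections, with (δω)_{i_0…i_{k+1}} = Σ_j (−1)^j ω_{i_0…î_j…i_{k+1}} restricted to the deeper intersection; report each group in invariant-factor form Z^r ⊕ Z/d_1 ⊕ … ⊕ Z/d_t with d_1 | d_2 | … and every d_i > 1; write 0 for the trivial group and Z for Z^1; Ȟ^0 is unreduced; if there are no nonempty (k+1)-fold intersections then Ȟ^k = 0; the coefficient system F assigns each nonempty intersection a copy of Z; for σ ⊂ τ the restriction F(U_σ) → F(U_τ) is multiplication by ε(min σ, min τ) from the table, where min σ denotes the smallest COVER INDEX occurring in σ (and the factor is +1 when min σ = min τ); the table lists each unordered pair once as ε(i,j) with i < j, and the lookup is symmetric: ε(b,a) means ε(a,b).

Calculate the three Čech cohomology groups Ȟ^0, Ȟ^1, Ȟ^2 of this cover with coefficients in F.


Ȟ^0 ≅ 0, Ȟ^1 ≅ Z/2 and Ȟ^2 ≅ 0

nonempty intersections:
  U12={f,l,n} U13={a,c} U23={e,h}
C dims 3,3; δ0: rk 3, SNF 1^2·2
Ȟ^0: (3−3)−0=0 ⇒ 0
Ȟ^1: (3−0)−3=0 plus torsion [2] ⇒ Z/2
Ȟ^2: (0−0)−0=0 ⇒ 0


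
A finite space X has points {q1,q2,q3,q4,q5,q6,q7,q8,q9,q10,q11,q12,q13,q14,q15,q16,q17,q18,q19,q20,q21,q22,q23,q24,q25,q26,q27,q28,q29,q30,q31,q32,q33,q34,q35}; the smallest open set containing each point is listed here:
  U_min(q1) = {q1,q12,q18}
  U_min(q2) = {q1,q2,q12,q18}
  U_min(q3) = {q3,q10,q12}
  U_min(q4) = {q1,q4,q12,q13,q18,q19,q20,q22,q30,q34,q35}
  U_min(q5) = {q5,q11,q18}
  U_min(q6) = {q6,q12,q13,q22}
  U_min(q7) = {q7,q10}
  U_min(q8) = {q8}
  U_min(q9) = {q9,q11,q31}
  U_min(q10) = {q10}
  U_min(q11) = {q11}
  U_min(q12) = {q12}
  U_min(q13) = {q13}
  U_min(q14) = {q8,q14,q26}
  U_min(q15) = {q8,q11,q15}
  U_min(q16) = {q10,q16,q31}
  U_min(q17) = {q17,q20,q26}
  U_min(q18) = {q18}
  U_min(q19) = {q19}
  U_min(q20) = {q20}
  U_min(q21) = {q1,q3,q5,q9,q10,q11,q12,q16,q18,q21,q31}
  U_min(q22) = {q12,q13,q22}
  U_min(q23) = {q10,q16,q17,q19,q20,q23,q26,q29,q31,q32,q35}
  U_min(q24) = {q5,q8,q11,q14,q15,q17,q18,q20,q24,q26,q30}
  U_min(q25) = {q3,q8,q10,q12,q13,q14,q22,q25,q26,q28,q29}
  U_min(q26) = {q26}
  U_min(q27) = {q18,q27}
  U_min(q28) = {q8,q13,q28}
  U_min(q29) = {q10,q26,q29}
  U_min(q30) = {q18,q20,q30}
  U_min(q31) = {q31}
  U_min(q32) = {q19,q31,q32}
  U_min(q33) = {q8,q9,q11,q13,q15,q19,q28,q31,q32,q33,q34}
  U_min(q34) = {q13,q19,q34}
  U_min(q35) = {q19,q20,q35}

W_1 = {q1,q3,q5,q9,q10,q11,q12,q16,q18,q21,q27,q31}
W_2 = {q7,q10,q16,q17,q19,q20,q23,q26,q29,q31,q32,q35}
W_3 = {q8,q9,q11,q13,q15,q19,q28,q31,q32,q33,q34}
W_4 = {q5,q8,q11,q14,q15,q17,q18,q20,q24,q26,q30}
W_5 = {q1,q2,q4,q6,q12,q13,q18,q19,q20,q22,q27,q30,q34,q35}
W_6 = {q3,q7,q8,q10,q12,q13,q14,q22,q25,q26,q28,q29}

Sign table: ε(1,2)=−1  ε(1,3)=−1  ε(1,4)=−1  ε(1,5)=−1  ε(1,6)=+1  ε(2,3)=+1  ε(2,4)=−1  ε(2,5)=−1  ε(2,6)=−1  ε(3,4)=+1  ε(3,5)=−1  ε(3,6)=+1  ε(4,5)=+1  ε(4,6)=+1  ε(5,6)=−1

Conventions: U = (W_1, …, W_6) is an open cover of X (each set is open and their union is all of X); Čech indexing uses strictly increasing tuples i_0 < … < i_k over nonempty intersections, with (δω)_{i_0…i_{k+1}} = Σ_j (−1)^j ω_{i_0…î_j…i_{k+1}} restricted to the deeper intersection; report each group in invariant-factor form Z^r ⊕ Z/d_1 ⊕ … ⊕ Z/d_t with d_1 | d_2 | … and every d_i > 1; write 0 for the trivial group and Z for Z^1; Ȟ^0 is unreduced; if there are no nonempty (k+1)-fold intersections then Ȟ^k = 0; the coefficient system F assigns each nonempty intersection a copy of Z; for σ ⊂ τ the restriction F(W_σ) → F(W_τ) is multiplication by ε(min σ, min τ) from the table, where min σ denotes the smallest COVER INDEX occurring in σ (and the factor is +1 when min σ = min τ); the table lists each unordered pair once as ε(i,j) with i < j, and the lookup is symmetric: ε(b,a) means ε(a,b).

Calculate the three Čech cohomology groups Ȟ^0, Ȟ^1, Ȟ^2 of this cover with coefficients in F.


nonempty intersections:
  W12={q10,q16,q31} W13={q9,q11,q31} W14={q5,q11,q18} W15={q1,q12,q18,q27} W16={q3,q10,q12} W23={q19,q31,q32} W24={q17,q20,q26} W25={q19,q20,q35} W26={q7,q10,q26,q29} W34={q8,q11,q15} W35={q13,q19,q34} W36={q8,q13,q28} W45={q18,q20,q30} W46={q8,q14,q26} W56={q12,q13,q22}
  W123={q31} W126={q10} W134={q11} W145={q18} W156={q12} W235={q19} W245={q20} W246={q26} W346={q8} W356={q13}
C dims 6,15,10; δ0: rk 6, SNF 1^5·2; δ1: rk 9, SNF 1^9
Ȟ^0: (6−6)−0=0 ⇒ 0
Ȟ^1: (15−9)−6=0 plus torsion [2] ⇒ Z/2
Ȟ^2: (10−0)−9=1 ⇒ Z

Ȟ^0 ≅ 0; Ȟ^1 ≅ Z/2; Ȟ^2 ≅ Z


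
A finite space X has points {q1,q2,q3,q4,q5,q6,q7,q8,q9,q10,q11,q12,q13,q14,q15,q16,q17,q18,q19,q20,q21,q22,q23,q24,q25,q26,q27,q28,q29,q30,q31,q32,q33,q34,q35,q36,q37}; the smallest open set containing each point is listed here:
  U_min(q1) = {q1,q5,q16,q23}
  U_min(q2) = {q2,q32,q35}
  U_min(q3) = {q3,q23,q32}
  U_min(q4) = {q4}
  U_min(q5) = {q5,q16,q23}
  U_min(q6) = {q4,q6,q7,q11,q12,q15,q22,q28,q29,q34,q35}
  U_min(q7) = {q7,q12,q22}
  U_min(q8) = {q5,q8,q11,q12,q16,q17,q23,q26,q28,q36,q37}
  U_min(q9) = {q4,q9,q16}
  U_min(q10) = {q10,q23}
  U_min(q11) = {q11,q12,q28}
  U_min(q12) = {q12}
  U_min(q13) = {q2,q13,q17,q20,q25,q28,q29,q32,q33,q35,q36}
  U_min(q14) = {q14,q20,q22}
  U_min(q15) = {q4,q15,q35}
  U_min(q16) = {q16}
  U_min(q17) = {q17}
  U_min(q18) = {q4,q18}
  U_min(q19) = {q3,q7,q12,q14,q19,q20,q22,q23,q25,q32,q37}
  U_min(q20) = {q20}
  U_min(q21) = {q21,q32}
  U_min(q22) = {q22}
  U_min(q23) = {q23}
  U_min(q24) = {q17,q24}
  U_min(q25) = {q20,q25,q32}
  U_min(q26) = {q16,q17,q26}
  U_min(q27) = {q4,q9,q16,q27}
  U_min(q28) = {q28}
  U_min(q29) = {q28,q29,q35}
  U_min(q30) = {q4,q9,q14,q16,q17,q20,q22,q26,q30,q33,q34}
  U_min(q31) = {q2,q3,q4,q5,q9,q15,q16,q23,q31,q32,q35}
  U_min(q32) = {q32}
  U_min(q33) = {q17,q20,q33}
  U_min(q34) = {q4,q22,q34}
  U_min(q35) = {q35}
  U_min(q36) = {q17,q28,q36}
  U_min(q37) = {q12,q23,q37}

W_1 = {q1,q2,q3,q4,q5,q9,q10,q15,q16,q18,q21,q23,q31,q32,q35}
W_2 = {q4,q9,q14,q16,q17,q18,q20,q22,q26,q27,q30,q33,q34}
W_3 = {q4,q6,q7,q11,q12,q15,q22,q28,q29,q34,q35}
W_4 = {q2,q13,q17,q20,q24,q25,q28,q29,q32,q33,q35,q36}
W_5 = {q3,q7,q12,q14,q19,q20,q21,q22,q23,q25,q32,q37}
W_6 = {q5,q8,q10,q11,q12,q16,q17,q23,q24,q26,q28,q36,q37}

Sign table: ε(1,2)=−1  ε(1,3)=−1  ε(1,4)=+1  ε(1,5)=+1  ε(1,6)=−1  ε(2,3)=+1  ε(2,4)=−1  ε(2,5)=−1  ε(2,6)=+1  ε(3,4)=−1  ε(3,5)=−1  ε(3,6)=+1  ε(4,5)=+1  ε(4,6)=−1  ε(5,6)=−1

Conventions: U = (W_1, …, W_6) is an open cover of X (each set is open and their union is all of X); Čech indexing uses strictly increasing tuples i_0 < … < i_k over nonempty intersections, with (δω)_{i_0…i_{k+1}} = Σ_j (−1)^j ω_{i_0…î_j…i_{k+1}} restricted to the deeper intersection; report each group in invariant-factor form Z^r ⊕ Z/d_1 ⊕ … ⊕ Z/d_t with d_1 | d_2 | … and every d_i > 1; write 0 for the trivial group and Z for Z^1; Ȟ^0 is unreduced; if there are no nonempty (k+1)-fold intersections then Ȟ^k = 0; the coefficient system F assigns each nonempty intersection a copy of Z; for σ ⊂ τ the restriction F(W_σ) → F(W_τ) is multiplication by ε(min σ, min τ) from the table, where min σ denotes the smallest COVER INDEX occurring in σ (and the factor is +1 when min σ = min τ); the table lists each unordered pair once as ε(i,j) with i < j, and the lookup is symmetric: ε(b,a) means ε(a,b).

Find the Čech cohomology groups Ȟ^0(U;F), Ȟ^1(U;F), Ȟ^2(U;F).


nerve simplices:
  W12={q4,q9,q16,q18} W13={q4,q15,q35} W14={q2,q32,q35} W15={q3,q21,q23,q32} W16={q5,q10,q16,q23} W23={q4,q22,q34} W24={q17,q20,q33} W25={q14,q20,q22} W26={q16,q17,q26} W34={q28,q29,q35} W35={q7,q12,q22} W36={q11,q12,q28} W45={q20,q25,q32} W46={q17,q24,q28,q36} W56={q12,q23,q37}
  W123={q4} W126={q16} W134={q35} W145={q32} W156={q23} W235={q22} W245={q20} W246={q17} W346={q28} W356={q12}
C dims 6,15,10; δ0: rk 5, SNF 1^5; δ1: rk 10, SNF 1^9·2
degree 0: 6−5−0 = 1 → Ȟ^0 ≅ Z
degree 1: 15−10−5 = 0 → Ȟ^1 ≅ 0
degree 2: 10−0−10 = 0 plus torsion [2] → Ȟ^2 ≅ Z/2

Ȟ^0 = Z; Ȟ^1 = 0; Ȟ^2 = Z/2


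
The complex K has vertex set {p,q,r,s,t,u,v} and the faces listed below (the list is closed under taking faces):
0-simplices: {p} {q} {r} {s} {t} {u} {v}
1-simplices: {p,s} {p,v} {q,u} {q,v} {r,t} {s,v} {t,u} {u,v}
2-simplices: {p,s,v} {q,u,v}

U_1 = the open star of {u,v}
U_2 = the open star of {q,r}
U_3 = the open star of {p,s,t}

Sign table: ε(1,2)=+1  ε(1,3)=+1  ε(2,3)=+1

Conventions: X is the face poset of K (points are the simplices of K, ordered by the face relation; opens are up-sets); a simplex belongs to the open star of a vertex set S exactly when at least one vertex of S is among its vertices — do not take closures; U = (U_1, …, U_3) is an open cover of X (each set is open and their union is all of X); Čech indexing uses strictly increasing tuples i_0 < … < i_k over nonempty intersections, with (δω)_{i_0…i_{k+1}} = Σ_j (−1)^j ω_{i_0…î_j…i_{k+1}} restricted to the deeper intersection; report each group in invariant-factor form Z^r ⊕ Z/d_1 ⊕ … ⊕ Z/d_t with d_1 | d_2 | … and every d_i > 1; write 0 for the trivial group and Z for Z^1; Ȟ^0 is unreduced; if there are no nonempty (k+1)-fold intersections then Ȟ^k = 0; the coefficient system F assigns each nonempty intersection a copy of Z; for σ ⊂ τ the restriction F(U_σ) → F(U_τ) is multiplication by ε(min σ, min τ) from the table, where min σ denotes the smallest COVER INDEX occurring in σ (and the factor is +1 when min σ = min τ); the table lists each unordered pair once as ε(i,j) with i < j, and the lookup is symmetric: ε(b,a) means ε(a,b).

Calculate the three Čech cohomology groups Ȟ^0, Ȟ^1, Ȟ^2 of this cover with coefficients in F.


cover nerve:
  U1={{u},{v},{p,v},{q,u},{q,v},{s,v},{t,u},{u,v},{p,s,v},{q,u,v}} U2={{q},{r},{q,u},{q,v},{r,t},{q,u,v}} U3={{p},{s},{t},{p,s},{p,v},{r,t},{s,v},{t,u},{p,s,v}}
  U12={{q,u},{q,v},{q,u,v}} U13={{p,v},{s,v},{t,u},{p,s,v}} U23={{r,t}}
C dims 3,3; δ0: rk 2, SNF 1^2
Ȟ^0: (3−2)−0=1 ⇒ Z
Ȟ^1: (3−0)−2=1 ⇒ Z
Ȟ^2: (0−0)−0=0 ⇒ 0

Ȟ^0(U;F) ≅ Z; Ȟ^1(U;F) ≅ Z; Ȟ^2(U;F) ≅ 0
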